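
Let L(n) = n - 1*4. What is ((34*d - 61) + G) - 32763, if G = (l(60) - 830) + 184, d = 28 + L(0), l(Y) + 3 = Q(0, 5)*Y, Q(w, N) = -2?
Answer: -32777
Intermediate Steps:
L(n) = -4 + n (L(n) = n - 4 = -4 + n)
l(Y) = -3 - 2*Y
d = 24 (d = 28 + (-4 + 0) = 28 - 4 = 24)
G = -769 (G = ((-3 - 2*60) - 830) + 184 = ((-3 - 120) - 830) + 184 = (-123 - 830) + 184 = -953 + 184 = -769)
((34*d - 61) + G) - 32763 = ((34*24 - 61) - 769) - 32763 = ((816 - 61) - 769) - 32763 = (755 - 769) - 32763 = -14 - 32763 = -32777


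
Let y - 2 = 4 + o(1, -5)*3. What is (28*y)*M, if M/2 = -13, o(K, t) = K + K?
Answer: -8736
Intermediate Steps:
o(K, t) = 2*K
M = -26 (M = 2*(-13) = -26)
y = 12 (y = 2 + (4 + (2*1)*3) = 2 + (4 + 2*3) = 2 + (4 + 6) = 2 + 10 = 12)
(28*y)*M = (28*12)*(-26) = 336*(-26) = -8736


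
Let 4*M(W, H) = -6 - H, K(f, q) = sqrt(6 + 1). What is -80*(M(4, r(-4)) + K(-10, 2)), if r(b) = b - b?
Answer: 120 - 80*sqrt(7) ≈ -91.660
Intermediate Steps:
r(b) = 0
K(f, q) = sqrt(7)
M(W, H) = -3/2 - H/4 (M(W, H) = (-6 - H)/4 = -3/2 - H/4)
-80*(M(4, r(-4)) + K(-10, 2)) = -80*((-3/2 - 1/4*0) + sqrt(7)) = -80*((-3/2 + 0) + sqrt(7)) = -80*(-3/2 + sqrt(7)) = 120 - 80*sqrt(7)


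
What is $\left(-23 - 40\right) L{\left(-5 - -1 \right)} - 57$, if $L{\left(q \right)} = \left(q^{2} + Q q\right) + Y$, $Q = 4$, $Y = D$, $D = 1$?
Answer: $-120$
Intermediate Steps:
$Y = 1$
$L{\left(q \right)} = 1 + q^{2} + 4 q$ ($L{\left(q \right)} = \left(q^{2} + 4 q\right) + 1 = 1 + q^{2} + 4 q$)
$\left(-23 - 40\right) L{\left(-5 - -1 \right)} - 57 = \left(-23 - 40\right) \left(1 + \left(-5 - -1\right)^{2} + 4 \left(-5 - -1\right)\right) - 57 = \left(-23 - 40\right) \left(1 + \left(-5 + 1\right)^{2} + 4 \left(-5 + 1\right)\right) - 57 = - 63 \left(1 + \left(-4\right)^{2} + 4 \left(-4\right)\right) - 57 = - 63 \left(1 + 16 - 16\right) - 57 = \left(-63\right) 1 - 57 = -63 - 57 = -120$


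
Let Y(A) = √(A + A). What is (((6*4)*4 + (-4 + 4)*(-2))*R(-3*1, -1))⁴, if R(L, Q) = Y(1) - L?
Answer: 16392388608 + 11211374592*√2 ≈ 3.2248e+10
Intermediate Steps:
Y(A) = √2*√A (Y(A) = √(2*A) = √2*√A)
R(L, Q) = √2 - L (R(L, Q) = √2*√1 - L = √2*1 - L = √2 - L)
(((6*4)*4 + (-4 + 4)*(-2))*R(-3*1, -1))⁴ = (((6*4)*4 + (-4 + 4)*(-2))*(√2 - (-3)))⁴ = ((24*4 + 0*(-2))*(√2 - 1*(-3)))⁴ = ((96 + 0)*(√2 + 3))⁴ = (96*(3 + √2))⁴ = (288 + 96*√2)⁴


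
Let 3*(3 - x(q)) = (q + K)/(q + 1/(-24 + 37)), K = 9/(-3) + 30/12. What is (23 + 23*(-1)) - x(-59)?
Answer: -12241/4596 ≈ -2.6634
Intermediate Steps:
K = -½ (K = 9*(-⅓) + 30*(1/12) = -3 + 5/2 = -½ ≈ -0.50000)
x(q) = 3 - (-½ + q)/(3*(1/13 + q)) (x(q) = 3 - (q - ½)/(3*(q + 1/(-24 + 37))) = 3 - (-½ + q)/(3*(q + 1/13)) = 3 - (-½ + q)/(3*(1/13 + q)))
(23 + 23*(-1)) - x(-59) = (23 + 23*(-1)) - (31 + 208*(-59))/(6*(1 + 13*(-59))) = (23 - 23) - (31 - 12272)/(6*(1 - 767)) = 0 - (-12241)/(6*(-766)) = 0 - (-1)*(-12241)/(6*766) = 0 - 1*12241/4596 = 0 - 12241/4596 = -12241/4596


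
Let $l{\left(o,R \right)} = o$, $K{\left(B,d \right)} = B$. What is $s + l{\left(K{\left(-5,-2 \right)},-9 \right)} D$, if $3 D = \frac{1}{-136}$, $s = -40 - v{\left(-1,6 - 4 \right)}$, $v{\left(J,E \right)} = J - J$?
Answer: $- \frac{16315}{408} \approx -39.988$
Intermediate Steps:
$v{\left(J,E \right)} = 0$
$s = -40$ ($s = -40 - 0 = -40 + 0 = -40$)
$D = - \frac{1}{408}$ ($D = \frac{1}{3 \left(-136\right)} = \frac{1}{3} \left(- \frac{1}{136}\right) = - \frac{1}{408} \approx -0.002451$)
$s + l{\left(K{\left(-5,-2 \right)},-9 \right)} D = -40 - - \frac{5}{408} = -40 + \frac{5}{408} = - \frac{16315}{408}$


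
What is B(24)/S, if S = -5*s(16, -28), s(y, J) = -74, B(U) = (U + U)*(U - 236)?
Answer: -5088/185 ≈ -27.503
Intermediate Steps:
B(U) = 2*U*(-236 + U) (B(U) = (2*U)*(-236 + U) = 2*U*(-236 + U))
S = 370 (S = -5*(-74) = 370)
B(24)/S = (2*24*(-236 + 24))/370 = (2*24*(-212))*(1/370) = -10176*1/370 = -5088/185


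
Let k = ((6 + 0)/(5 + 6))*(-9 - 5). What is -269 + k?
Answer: -3043/11 ≈ -276.64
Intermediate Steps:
k = -84/11 (k = (6/11)*(-14) = -84/11 ≈ -7.6364)
-269 + k = -269 - 84/11 = -3043/11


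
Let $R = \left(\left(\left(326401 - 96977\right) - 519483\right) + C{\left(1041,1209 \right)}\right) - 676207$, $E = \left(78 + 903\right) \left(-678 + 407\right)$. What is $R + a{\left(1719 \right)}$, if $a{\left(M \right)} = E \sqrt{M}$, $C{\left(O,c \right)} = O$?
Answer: $-965225 - 797553 \sqrt{191} \approx -1.1988 \cdot 10^{7}$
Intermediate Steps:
$E = -265851$ ($E = 981 \left(-271\right) = -265851$)
$a{\left(M \right)} = - 265851 \sqrt{M}$
$R = -965225$ ($R = \left(\left(\left(326401 - 96977\right) - 519483\right) + 1041\right) - 676207 = \left(\left(229424 - 519483\right) + 1041\right) - 676207 = \left(-290059 + 1041\right) - 676207 = -289018 - 676207 = -965225$)
$R + a{\left(1719 \right)} = -965225 - 265851 \sqrt{1719} = -965225 - 265851 \cdot 3 \sqrt{191} = -965225 - 797553 \sqrt{191}$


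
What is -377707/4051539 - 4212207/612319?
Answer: -17297198109106/2480834308941 ≈ -6.9723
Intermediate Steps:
-377707/4051539 - 4212207/612319 = -17297198109106/2480834308941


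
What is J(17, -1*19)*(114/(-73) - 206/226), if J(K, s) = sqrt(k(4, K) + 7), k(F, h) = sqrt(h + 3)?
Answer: -20401*sqrt(7 + 2*sqrt(5))/8249 ≈ -8.3767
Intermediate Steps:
k(F, h) = sqrt(3 + h)
J(K, s) = sqrt(7 + sqrt(3 + K)) (J(K, s) = sqrt(sqrt(3 + K) + 7) = sqrt(7 + sqrt(3 + K)))
J(17, -1*19)*(114/(-73) - 206/226) = sqrt(7 + sqrt(3 + 17))*(114/(-73) - 206/226) = sqrt(7 + sqrt(20))*(114*(-1/73) - 206*1/226) = sqrt(7 + 2*sqrt(5))*(-114/73 - 103/113) = sqrt(7 + 2*sqrt(5))*(-20401/8249) = -20401*sqrt(7 + 2*sqrt(5))/8249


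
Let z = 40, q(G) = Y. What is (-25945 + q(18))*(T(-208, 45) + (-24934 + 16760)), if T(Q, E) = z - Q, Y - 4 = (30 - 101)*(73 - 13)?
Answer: 239373126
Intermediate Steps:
Y = -4256 (Y = 4 + (30 - 101)*(73 - 13) = 4 - 71*60 = 4 - 4260 = -4256)
q(G) = -4256
T(Q, E) = 40 - Q
(-25945 + q(18))*(T(-208, 45) + (-24934 + 16760)) = (-25945 - 4256)*((40 - 1*(-208)) + (-24934 + 16760)) = -30201*((40 + 208) - 8174) = -30201*(248 - 8174) = -30201*(-7926) = 239373126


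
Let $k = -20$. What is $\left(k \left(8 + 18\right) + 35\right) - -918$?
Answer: $433$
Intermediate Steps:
$\left(k \left(8 + 18\right) + 35\right) - -918 = \left(- 20 \left(8 + 18\right) + 35\right) - -918 = \left(\left(-20\right) 26 + 35\right) + 918 = \left(-520 + 35\right) + 918 = -485 + 918 = 433$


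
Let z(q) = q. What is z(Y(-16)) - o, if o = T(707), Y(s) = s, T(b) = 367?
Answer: -383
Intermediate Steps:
o = 367
z(Y(-16)) - o = -16 - 1*367 = -16 - 367 = -383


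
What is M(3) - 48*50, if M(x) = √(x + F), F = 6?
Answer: -2397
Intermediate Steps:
M(x) = √(6 + x) (M(x) = √(x + 6) = √(6 + x))
M(3) - 48*50 = √(6 + 3) - 48*50 = √9 - 2400 = 3 - 2400 = -2397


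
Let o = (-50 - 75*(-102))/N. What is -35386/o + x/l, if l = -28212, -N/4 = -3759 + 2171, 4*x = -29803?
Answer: -1585301856791/53602800 ≈ -29575.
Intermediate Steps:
x = -29803/4 (x = (¼)*(-29803) = -29803/4 ≈ -7450.8)
N = 6352 (N = -4*(-3759 + 2171) = -4*(-1588) = 6352)
o = 475/397 (o = (-50 - 75*(-102))/6352 = (-50 + 7650)*(1/6352) = 7600*(1/6352) = 475/397 ≈ 1.1965)
-35386/o + x/l = -35386/475/397 - 29803/4/(-28212) = -35386*397/475 - 29803/4*(-1/28212) = -14048242/475 + 29803/112848 = -1585301856791/53602800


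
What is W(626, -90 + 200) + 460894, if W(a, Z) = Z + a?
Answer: 461630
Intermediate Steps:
W(626, -90 + 200) + 460894 = ((-90 + 200) + 626) + 460894 = (110 + 626) + 460894 = 736 + 460894 = 461630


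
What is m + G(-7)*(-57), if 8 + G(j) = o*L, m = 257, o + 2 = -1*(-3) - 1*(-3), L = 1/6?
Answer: 675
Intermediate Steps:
L = ⅙ ≈ 0.16667
o = 4 (o = -2 + (-1*(-3) - 1*(-3)) = -2 + (3 + 3) = -2 + 6 = 4)
G(j) = -22/3 (G(j) = -8 + 4*(⅙) = -8 + ⅔ = -22/3)
m + G(-7)*(-57) = 257 - 22/3*(-57) = 257 + 418 = 675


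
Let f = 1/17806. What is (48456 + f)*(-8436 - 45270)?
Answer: -23168970791061/8903 ≈ -2.6024e+9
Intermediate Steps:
f = 1/17806 ≈ 5.6161e-5
(48456 + f)*(-8436 - 45270) = (48456 + 1/17806)*(-8436 - 45270) = (862807537/17806)*(-53706) = -23168970791061/8903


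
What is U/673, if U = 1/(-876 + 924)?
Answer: 1/32304 ≈ 3.0956e-5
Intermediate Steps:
U = 1/48 ≈ 0.020833
U/673 = (1/48)/673 = (1/48)*(1/673) = 1/32304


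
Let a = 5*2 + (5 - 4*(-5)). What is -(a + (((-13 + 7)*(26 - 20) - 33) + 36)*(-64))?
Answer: -2147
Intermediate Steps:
a = 35 (a = 10 + (5 + 20) = 10 + 25 = 35)
-(a + (((-13 + 7)*(26 - 20) - 33) + 36)*(-64)) = -(35 + (((-13 + 7)*(26 - 20) - 33) + 36)*(-64)) = -(35 + ((-6*6 - 33) + 36)*(-64)) = -(35 + ((-36 - 33) + 36)*(-64)) = -(35 + (-69 + 36)*(-64)) = -(35 - 33*(-64)) = -(35 + 2112) = -1*2147 = -2147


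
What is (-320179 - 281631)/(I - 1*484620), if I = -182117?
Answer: 601810/666737 ≈ 0.90262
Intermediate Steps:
(-320179 - 281631)/(I - 1*484620) = (-320179 - 281631)/(-182117 - 1*484620) = -601810/(-182117 - 484620) = -601810/(-666737) = -601810*(-1/666737) = 601810/666737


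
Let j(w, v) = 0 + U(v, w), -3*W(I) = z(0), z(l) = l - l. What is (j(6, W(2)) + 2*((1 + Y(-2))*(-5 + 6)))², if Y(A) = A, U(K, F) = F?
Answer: 16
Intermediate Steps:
z(l) = 0
W(I) = 0 (W(I) = -⅓*0 = 0)
j(w, v) = w (j(w, v) = 0 + w = w)
(j(6, W(2)) + 2*((1 + Y(-2))*(-5 + 6)))² = (6 + 2*((1 - 2)*(-5 + 6)))² = (6 + 2*(-1*1))² = (6 + 2*(-1))² = (6 - 2)² = 4² = 16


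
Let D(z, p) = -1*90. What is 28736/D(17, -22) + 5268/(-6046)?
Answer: -43552994/136035 ≈ -320.16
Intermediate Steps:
D(z, p) = -90
28736/D(17, -22) + 5268/(-6046) = 28736/(-90) + 5268/(-6046) = 28736*(-1/90) + 5268*(-1/6046) = -14368/45 - 2634/3023 = -43552994/136035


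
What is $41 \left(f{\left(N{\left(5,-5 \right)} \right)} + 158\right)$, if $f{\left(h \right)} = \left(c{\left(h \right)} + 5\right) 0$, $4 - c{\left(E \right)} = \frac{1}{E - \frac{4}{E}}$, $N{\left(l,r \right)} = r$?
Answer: $6478$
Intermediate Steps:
$c{\left(E \right)} = 4 - \frac{1}{E - \frac{4}{E}}$
$f{\left(h \right)} = 0$ ($f{\left(h \right)} = \left(\frac{-16 - h + 4 h^{2}}{-4 + h^{2}} + 5\right) 0 = \left(5 + \frac{-16 - h + 4 h^{2}}{-4 + h^{2}}\right) 0 = 0$)
$41 \left(f{\left(N{\left(5,-5 \right)} \right)} + 158\right) = 41 \left(0 + 158\right) = 41 \cdot 158 = 6478$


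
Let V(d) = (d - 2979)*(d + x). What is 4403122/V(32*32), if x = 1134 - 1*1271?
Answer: -4403122/1734085 ≈ -2.5392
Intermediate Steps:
x = -137 (x = 1134 - 1271 = -137)
V(d) = (-2979 + d)*(-137 + d) (V(d) = (d - 2979)*(d - 137) = (-2979 + d)*(-137 + d))
4403122/V(32*32) = 4403122/(408123 + (32*32)² - 99712*32) = 4403122/(408123 + 1024² - 3116*1024) = 4403122/(408123 + 1048576 - 3190784) = 4403122/(-1734085) = 4403122*(-1/1734085) = -4403122/1734085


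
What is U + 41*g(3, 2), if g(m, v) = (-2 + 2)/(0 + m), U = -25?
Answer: -25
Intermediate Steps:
g(m, v) = 0 (g(m, v) = 0/m = 0)
U + 41*g(3, 2) = -25 + 41*0 = -25 + 0 = -25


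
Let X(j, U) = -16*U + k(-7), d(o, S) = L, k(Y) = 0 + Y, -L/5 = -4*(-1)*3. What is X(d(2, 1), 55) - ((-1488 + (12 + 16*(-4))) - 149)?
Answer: 802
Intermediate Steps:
L = -60 (L = -5*(-4*(-1))*3 = -20*3 = -5*12 = -60)
k(Y) = Y
d(o, S) = -60
X(j, U) = -7 - 16*U (X(j, U) = -16*U - 7 = -7 - 16*U)
X(d(2, 1), 55) - ((-1488 + (12 + 16*(-4))) - 149) = (-7 - 16*55) - ((-1488 + (12 + 16*(-4))) - 149) = (-7 - 880) - ((-1488 + (12 - 64)) - 149) = -887 - ((-1488 - 52) - 149) = -887 - (-1540 - 149) = -887 - 1*(-1689) = -887 + 1689 = 802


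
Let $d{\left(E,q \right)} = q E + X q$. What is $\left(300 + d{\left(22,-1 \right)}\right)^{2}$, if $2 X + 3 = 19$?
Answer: $72900$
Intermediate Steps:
$X = 8$ ($X = - \frac{3}{2} + \frac{1}{2} \cdot 19 = - \frac{3}{2} + \frac{19}{2} = 8$)
$d{\left(E,q \right)} = 8 q + E q$ ($d{\left(E,q \right)} = q E + 8 q = E q + 8 q = 8 q + E q$)
$\left(300 + d{\left(22,-1 \right)}\right)^{2} = \left(300 - \left(8 + 22\right)\right)^{2} = \left(300 - 30\right)^{2} = 270^{2} = 72900$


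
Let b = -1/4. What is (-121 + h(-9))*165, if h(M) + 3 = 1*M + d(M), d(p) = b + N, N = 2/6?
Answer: -87725/4 ≈ -21931.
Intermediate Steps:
N = ⅓ (N = 2*(⅙) = ⅓ ≈ 0.33333)
b = -¼ (b = -1/4 = -1*¼ = -¼ ≈ -0.25000)
d(p) = 1/12 (d(p) = -¼ + ⅓ = 1/12)
h(M) = -35/12 + M (h(M) = -3 + (1*M + 1/12) = -3 + (M + 1/12) = -3 + (1/12 + M) = -35/12 + M)
(-121 + h(-9))*165 = (-121 + (-35/12 - 9))*165 = (-121 - 143/12)*165 = -1595/12*165 = -87725/4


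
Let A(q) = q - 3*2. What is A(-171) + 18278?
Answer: 18101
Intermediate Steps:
A(q) = -6 + q (A(q) = q - 6 = -6 + q)
A(-171) + 18278 = (-6 - 171) + 18278 = -177 + 18278 = 18101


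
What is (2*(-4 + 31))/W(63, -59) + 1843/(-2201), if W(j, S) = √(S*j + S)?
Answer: -1843/2201 - 27*I*√59/236 ≈ -0.83735 - 0.87878*I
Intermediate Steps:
W(j, S) = √(S + S*j)
(2*(-4 + 31))/W(63, -59) + 1843/(-2201) = (2*(-4 + 31))/(√(-59*(1 + 63))) + 1843/(-2201) = (2*27)/(√(-59*64)) + 1843*(-1/2201) = 54/(√(-3776)) - 1843/2201 = 54/((8*I*√59)) - 1843/2201 = 54*(-I*√59/472) - 1843/2201 = -27*I*√59/236 - 1843/2201 = -1843/2201 - 27*I*√59/236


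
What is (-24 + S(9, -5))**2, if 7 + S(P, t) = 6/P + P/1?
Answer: 4096/9 ≈ 455.11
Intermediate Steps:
S(P, t) = -7 + P + 6/P (S(P, t) = -7 + (6/P + P/1) = -7 + (6/P + P*1) = -7 + (6/P + P) = -7 + (P + 6/P) = -7 + P + 6/P)
(-24 + S(9, -5))**2 = (-24 + (-7 + 9 + 6/9))**2 = (-24 + (-7 + 9 + 6*(1/9)))**2 = (-24 + (-7 + 9 + 2/3))**2 = (-24 + 8/3)**2 = (-64/3)**2 = 4096/9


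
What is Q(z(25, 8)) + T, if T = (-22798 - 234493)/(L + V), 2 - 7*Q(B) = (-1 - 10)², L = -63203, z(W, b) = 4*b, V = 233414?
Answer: -3150878/170211 ≈ -18.512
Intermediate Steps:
Q(B) = -17 (Q(B) = 2/7 - (-1 - 10)²/7 = 2/7 - ⅐*(-11)² = 2/7 - ⅐*121 = 2/7 - 121/7 = -17)
T = -257291/170211 (T = (-22798 - 234493)/(-63203 + 233414) = -257291/170211 ≈ -1.5116)
Q(z(25, 8)) + T = -17 - 257291/170211 = -3150878/170211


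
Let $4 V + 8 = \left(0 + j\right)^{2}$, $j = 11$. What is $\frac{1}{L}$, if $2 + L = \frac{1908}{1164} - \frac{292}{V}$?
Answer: $- \frac{10961}{117251} \approx -0.093483$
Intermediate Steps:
$V = \frac{113}{4}$ ($V = -2 + \frac{\left(0 + 11\right)^{2}}{4} = -2 + \frac{11^{2}}{4} = -2 + \frac{1}{4} \cdot 121 = -2 + \frac{121}{4} = \frac{113}{4} \approx 28.25$)
$L = - \frac{117251}{10961}$ ($L = -2 + \left(\frac{1908}{1164} - \frac{292}{\frac{113}{4}}\right) = -2 + \left(1908 \cdot \frac{1}{1164} - \frac{1168}{113}\right) = -2 + \left(\frac{159}{97} - \frac{1168}{113}\right) = -2 - \frac{95329}{10961} = - \frac{117251}{10961} \approx -10.697$)
$\frac{1}{L} = \frac{1}{- \frac{117251}{10961}} = - \frac{10961}{117251}$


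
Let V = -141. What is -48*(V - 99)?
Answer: 11520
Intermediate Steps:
-48*(V - 99) = -48*(-141 - 99) = -48*(-240) = 11520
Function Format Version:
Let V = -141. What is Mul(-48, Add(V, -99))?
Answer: 11520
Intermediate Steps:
Mul(-48, Add(V, -99)) = Mul(-48, Add(-141, -99)) = Mul(-48, -240) = 11520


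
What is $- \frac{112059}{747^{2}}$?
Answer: $- \frac{12451}{62001} \approx -0.20082$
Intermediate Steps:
$- \frac{112059}{747^{2}} = - \frac{112059}{558009} = \left(-112059\right) \frac{1}{558009} = - \frac{12451}{62001}$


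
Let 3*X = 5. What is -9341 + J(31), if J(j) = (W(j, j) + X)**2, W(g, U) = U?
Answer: -74465/9 ≈ -8273.9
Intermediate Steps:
X = 5/3 (X = (1/3)*5 = 5/3 ≈ 1.6667)
J(j) = (5/3 + j)**2 (J(j) = (j + 5/3)**2 = (5/3 + j)**2)
-9341 + J(31) = -9341 + (5 + 3*31)**2/9 = -9341 + (5 + 93)**2/9 = -9341 + (1/9)*98**2 = -9341 + (1/9)*9604 = -9341 + 9604/9 = -74465/9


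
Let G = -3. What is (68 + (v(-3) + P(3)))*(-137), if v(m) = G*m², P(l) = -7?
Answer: -4658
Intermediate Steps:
v(m) = -3*m²
(68 + (v(-3) + P(3)))*(-137) = (68 + (-3*(-3)² - 7))*(-137) = (68 + (-3*9 - 7))*(-137) = (68 + (-27 - 7))*(-137) = (68 - 34)*(-137) = 34*(-137) = -4658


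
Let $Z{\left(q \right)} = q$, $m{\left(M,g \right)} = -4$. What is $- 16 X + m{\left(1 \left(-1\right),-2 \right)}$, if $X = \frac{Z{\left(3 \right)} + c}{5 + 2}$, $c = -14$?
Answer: $\frac{148}{7} \approx 21.143$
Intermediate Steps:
$X = - \frac{11}{7}$ ($X = \frac{3 - 14}{5 + 2} = - \frac{11}{7} \approx -1.5714$)
$- 16 X + m{\left(1 \left(-1\right),-2 \right)} = \left(-16\right) \left(- \frac{11}{7}\right) - 4 = \frac{176}{7} - 4 = \frac{148}{7}$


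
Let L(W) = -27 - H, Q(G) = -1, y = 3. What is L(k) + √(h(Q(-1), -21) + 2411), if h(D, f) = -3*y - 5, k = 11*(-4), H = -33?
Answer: 6 + √2397 ≈ 54.959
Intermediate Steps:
k = -44
L(W) = 6 (L(W) = -27 - 1*(-33) = -27 + 33 = 6)
h(D, f) = -14 (h(D, f) = -3*3 - 5 = -9 - 5 = -14)
L(k) + √(h(Q(-1), -21) + 2411) = 6 + √(-14 + 2411) = 6 + √2397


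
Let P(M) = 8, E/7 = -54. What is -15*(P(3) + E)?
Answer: 5550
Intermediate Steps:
E = -378 (E = 7*(-54) = -378)
-15*(P(3) + E) = -15*(8 - 378) = -15*(-370) = 5550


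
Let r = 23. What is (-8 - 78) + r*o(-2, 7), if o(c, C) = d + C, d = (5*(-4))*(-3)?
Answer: 1455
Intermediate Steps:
d = 60 (d = -20*(-3) = 60)
o(c, C) = 60 + C
(-8 - 78) + r*o(-2, 7) = (-8 - 78) + 23*(60 + 7) = -86 + 23*67 = -86 + 1541 = 1455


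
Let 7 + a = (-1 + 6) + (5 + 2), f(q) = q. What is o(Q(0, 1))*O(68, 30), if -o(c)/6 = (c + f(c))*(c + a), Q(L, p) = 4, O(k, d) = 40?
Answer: -17280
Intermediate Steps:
a = 5 (a = -7 + ((-1 + 6) + (5 + 2)) = -7 + (5 + 7) = -7 + 12 = 5)
o(c) = -12*c*(5 + c) (o(c) = -6*(c + c)*(c + 5) = -6*2*c*(5 + c) = -12*c*(5 + c))
o(Q(0, 1))*O(68, 30) = (12*4*(-5 - 1*4))*40 = (12*4*(-5 - 4))*40 = (12*4*(-9))*40 = -432*40 = -17280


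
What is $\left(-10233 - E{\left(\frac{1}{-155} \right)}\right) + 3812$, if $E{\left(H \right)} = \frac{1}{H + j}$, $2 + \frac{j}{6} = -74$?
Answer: $- \frac{453842546}{70681} \approx -6421.0$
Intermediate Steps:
$j = -456$ ($j = -12 + 6 \left(-74\right) = -12 - 444 = -456$)
$E{\left(H \right)} = \frac{1}{-456 + H}$ ($E{\left(H \right)} = \frac{1}{H - 456} = \frac{1}{-456 + H}$)
$\left(-10233 - E{\left(\frac{1}{-155} \right)}\right) + 3812 = \left(-10233 - \frac{1}{-456 + \frac{1}{-155}}\right) + 3812 = \left(-10233 - \frac{1}{-456 - \frac{1}{155}}\right) + 3812 = \left(-10233 - \frac{1}{- \frac{70681}{155}}\right) + 3812 = \left(-10233 - - \frac{155}{70681}\right) + 3812 = \left(-10233 + \frac{155}{70681}\right) + 3812 = - \frac{723278518}{70681} + 3812 = - \frac{453842546}{70681}$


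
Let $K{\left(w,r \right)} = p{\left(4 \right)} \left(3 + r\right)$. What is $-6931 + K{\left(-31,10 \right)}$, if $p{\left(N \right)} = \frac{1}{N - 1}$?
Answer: $- \frac{20780}{3} \approx -6926.7$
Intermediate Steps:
$p{\left(N \right)} = \frac{1}{-1 + N}$
$K{\left(w,r \right)} = 1 + \frac{r}{3}$ ($K{\left(w,r \right)} = \frac{3 + r}{-1 + 4} = \frac{3 + r}{3} = 1 + \frac{r}{3}$)
$-6931 + K{\left(-31,10 \right)} = -6931 + \left(1 + \frac{1}{3} \cdot 10\right) = -6931 + \left(1 + \frac{10}{3}\right) = -6931 + \frac{13}{3} = - \frac{20780}{3}$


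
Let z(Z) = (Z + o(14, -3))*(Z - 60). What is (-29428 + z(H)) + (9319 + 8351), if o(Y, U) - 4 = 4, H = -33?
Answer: -9433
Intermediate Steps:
o(Y, U) = 8 (o(Y, U) = 4 + 4 = 8)
z(Z) = (-60 + Z)*(8 + Z) (z(Z) = (Z + 8)*(Z - 60) = (8 + Z)*(-60 + Z) = (-60 + Z)*(8 + Z))
(-29428 + z(H)) + (9319 + 8351) = (-29428 + (-480 + (-33)² - 52*(-33))) + (9319 + 8351) = (-29428 + (-480 + 1089 + 1716)) + 17670 = (-29428 + 2325) + 17670 = -27103 + 17670 = -9433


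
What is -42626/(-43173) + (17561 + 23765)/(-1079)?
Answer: -133705688/3583359 ≈ -37.313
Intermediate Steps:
-42626/(-43173) + (17561 + 23765)/(-1079) = -42626*(-1/43173) + 41326*(-1/1079) = 42626/43173 - 41326/1079 = -133705688/3583359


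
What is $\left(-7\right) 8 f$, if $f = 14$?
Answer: $-784$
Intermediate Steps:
$\left(-7\right) 8 f = \left(-7\right) 8 \cdot 14 = \left(-56\right) 14 = -784$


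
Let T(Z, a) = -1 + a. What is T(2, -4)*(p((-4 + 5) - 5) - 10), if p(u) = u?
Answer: 70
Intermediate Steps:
T(2, -4)*(p((-4 + 5) - 5) - 10) = (-1 - 4)*(((-4 + 5) - 5) - 10) = -5*((1 - 5) - 10) = -5*(-4 - 10) = -5*(-14) = 70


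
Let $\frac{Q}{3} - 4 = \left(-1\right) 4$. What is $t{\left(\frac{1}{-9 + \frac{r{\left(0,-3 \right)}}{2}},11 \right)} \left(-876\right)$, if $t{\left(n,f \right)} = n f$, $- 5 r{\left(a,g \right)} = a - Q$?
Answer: $\frac{3212}{3} \approx 1070.7$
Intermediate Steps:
$Q = 0$ ($Q = 12 + 3 \left(\left(-1\right) 4\right) = 12 + 3 \left(-4\right) = 12 - 12 = 0$)
$r{\left(a,g \right)} = - \frac{a}{5}$ ($r{\left(a,g \right)} = - \frac{a - 0}{5} = - \frac{a + 0}{5} = - \frac{a}{5}$)
$t{\left(n,f \right)} = f n$
$t{\left(\frac{1}{-9 + \frac{r{\left(0,-3 \right)}}{2}},11 \right)} \left(-876\right) = \frac{11}{-9 + \frac{\left(- \frac{1}{5}\right) 0}{2}} \left(-876\right) = \frac{11}{-9 + 0 \cdot \frac{1}{2}} \left(-876\right) = \frac{11}{-9 + 0} \left(-876\right) = \frac{11}{-9} \left(-876\right) = 11 \left(- \frac{1}{9}\right) \left(-876\right) = \left(- \frac{11}{9}\right) \left(-876\right) = \frac{3212}{3}$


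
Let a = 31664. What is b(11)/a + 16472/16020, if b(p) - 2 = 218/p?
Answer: 89704817/87184845 ≈ 1.0289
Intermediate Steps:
b(p) = 2 + 218/p
b(11)/a + 16472/16020 = (2 + 218/11)/31664 + 16472/16020 = (2 + 218*(1/11))*(1/31664) + 16472*(1/16020) = (2 + 218/11)*(1/31664) + 4118/4005 = (240/11)*(1/31664) + 4118/4005 = 15/21769 + 4118/4005 = 89704817/87184845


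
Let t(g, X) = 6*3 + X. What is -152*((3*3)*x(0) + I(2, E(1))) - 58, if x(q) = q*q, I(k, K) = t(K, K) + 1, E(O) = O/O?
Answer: -3098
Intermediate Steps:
t(g, X) = 18 + X
E(O) = 1
I(k, K) = 19 + K (I(k, K) = (18 + K) + 1 = 19 + K)
x(q) = q**2
-152*((3*3)*x(0) + I(2, E(1))) - 58 = -152*((3*3)*0**2 + (19 + 1)) - 58 = -152*(9*0 + 20) - 58 = -152*(0 + 20) - 58 = -152*20 - 58 = -3040 - 58 = -3098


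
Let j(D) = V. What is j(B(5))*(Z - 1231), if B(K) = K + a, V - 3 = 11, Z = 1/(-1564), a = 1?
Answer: -13476995/782 ≈ -17234.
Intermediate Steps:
Z = -1/1564 ≈ -0.00063939
V = 14 (V = 3 + 11 = 14)
B(K) = 1 + K (B(K) = K + 1 = 1 + K)
j(D) = 14
j(B(5))*(Z - 1231) = 14*(-1/1564 - 1231) = 14*(-1925285/1564) = -13476995/782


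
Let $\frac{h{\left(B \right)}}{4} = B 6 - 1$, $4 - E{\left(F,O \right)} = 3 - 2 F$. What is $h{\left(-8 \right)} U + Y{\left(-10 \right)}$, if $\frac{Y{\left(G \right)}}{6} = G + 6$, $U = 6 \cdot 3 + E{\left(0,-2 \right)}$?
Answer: $-3748$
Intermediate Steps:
$E{\left(F,O \right)} = 1 + 2 F$ ($E{\left(F,O \right)} = 4 - \left(3 - 2 F\right) = 4 + \left(-3 + 2 F\right) = 1 + 2 F$)
$U = 19$ ($U = 6 \cdot 3 + \left(1 + 2 \cdot 0\right) = 18 + \left(1 + 0\right) = 18 + 1 = 19$)
$Y{\left(G \right)} = 36 + 6 G$ ($Y{\left(G \right)} = 6 \left(G + 6\right) = 6 \left(6 + G\right) = 36 + 6 G$)
$h{\left(B \right)} = -4 + 24 B$ ($h{\left(B \right)} = 4 \left(B 6 - 1\right) = 4 \left(6 B - 1\right) = 4 \left(-1 + 6 B\right) = -4 + 24 B$)
$h{\left(-8 \right)} U + Y{\left(-10 \right)} = \left(-4 + 24 \left(-8\right)\right) 19 + \left(36 + 6 \left(-10\right)\right) = \left(-4 - 192\right) 19 + \left(36 - 60\right) = \left(-196\right) 19 - 24 = -3724 - 24 = -3748$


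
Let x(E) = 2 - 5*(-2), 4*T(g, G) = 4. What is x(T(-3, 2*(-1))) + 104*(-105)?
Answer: -10908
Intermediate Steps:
T(g, G) = 1 (T(g, G) = (¼)*4 = 1)
x(E) = 12 (x(E) = 2 + 10 = 12)
x(T(-3, 2*(-1))) + 104*(-105) = 12 + 104*(-105) = 12 - 10920 = -10908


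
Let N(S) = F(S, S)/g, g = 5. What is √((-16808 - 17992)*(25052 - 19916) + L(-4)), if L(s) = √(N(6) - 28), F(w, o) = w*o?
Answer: √(-4468320000 + 10*I*√130)/5 ≈ 0.00017057 + 13369.0*I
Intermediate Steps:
F(w, o) = o*w
N(S) = S²/5 (N(S) = (S*S)/5 = S²*(⅕) = S²/5)
L(s) = 2*I*√130/5 (L(s) = √((⅕)*6² - 28) = √((⅕)*36 - 28) = √(36/5 - 28) = √(-104/5) = 2*I*√130/5)
√((-16808 - 17992)*(25052 - 19916) + L(-4)) = √((-16808 - 17992)*(25052 - 19916) + 2*I*√130/5) = √(-34800*5136 + 2*I*√130/5) = √(-178732800 + 2*I*√130/5)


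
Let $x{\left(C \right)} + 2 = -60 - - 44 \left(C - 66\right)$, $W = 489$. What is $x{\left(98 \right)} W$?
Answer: $658194$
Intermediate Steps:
$x{\left(C \right)} = -2966 + 44 C$ ($x{\left(C \right)} = -2 - \left(60 - 44 \left(C - 66\right)\right) = -2 - \left(60 - 44 \left(-66 + C\right)\right) = -2 - \left(2964 - 44 C\right) = -2 + \left(-60 + \left(-2904 + 44 C\right)\right) = -2 + \left(-2964 + 44 C\right) = -2966 + 44 C$)
$x{\left(98 \right)} W = \left(-2966 + 44 \cdot 98\right) 489 = \left(-2966 + 4312\right) 489 = 1346 \cdot 489 = 658194$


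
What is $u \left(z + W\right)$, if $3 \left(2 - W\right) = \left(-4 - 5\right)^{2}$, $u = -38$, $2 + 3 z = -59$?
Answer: $\frac{5168}{3} \approx 1722.7$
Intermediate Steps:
$z = - \frac{61}{3}$ ($z = - \frac{2}{3} + \frac{1}{3} \left(-59\right) = - \frac{2}{3} - \frac{59}{3} = - \frac{61}{3} \approx -20.333$)
$W = -25$ ($W = 2 - \frac{\left(-4 - 5\right)^{2}}{3} = 2 - \frac{\left(-9\right)^{2}}{3} = 2 - 27 = -25$)
$u \left(z + W\right) = - 38 \left(- \frac{61}{3} - 25\right) = \left(-38\right) \left(- \frac{136}{3}\right) = \frac{5168}{3}$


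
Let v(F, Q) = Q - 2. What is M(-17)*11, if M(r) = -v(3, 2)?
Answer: 0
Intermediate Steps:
v(F, Q) = -2 + Q
M(r) = 0 (M(r) = -(-2 + 2) = -1*0 = 0)
M(-17)*11 = 0*11 = 0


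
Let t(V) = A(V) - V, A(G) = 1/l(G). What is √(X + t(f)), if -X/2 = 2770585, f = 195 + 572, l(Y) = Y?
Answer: I*√3260260575026/767 ≈ 2354.1*I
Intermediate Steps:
A(G) = 1/G
f = 767
t(V) = 1/V - V
X = -5541170 (X = -2*2770585 = -5541170)
√(X + t(f)) = √(-5541170 + (1/767 - 1*767)) = √(-5541170 + (1/767 - 767)) = √(-5541170 - 588288/767) = √(-4250665678/767) = I*√3260260575026/767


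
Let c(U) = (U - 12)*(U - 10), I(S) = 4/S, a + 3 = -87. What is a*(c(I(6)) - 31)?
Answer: -6730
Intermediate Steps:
a = -90 (a = -3 - 87 = -90)
c(U) = (-12 + U)*(-10 + U)
a*(c(I(6)) - 31) = -90*((120 + (4/6)**2 - 88/6) - 31) = -90*((120 + (4*(1/6))**2 - 88/6) - 31) = -90*((120 + (2/3)**2 - 22*2/3) - 31) = -90*((120 + 4/9 - 44/3) - 31) = -90*(952/9 - 31) = -90*673/9 = -6730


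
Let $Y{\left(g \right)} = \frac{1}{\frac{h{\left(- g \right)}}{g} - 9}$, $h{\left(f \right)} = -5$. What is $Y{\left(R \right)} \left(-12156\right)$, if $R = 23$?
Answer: $\frac{69897}{53} \approx 1318.8$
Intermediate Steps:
$Y{\left(g \right)} = \frac{1}{-9 - \frac{5}{g}}$ ($Y{\left(g \right)} = \frac{1}{- \frac{5}{g} - 9} = \frac{1}{-9 - \frac{5}{g}}$)
$Y{\left(R \right)} \left(-12156\right) = \left(-1\right) 23 \frac{1}{5 + 9 \cdot 23} \left(-12156\right) = \left(-1\right) 23 \frac{1}{5 + 207} \left(-12156\right) = \left(-1\right) 23 \cdot \frac{1}{212} \left(-12156\right) = \left(- \frac{23}{212}\right) \left(-12156\right) = \frac{69897}{53}$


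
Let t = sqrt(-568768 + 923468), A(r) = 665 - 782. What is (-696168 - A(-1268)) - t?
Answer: -696051 - 10*sqrt(3547) ≈ -6.9665e+5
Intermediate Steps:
A(r) = -117
t = 10*sqrt(3547) (t = sqrt(354700) = 10*sqrt(3547) ≈ 595.57)
(-696168 - A(-1268)) - t = (-696168 - 1*(-117)) - 10*sqrt(3547) = (-696168 + 117) - 10*sqrt(3547) = -696051 - 10*sqrt(3547)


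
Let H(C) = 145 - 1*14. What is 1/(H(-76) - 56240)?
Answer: -1/56109 ≈ -1.7822e-5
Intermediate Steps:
H(C) = 131 (H(C) = 145 - 14 = 131)
1/(H(-76) - 56240) = 1/(131 - 56240) = 1/(-56109) = -1/56109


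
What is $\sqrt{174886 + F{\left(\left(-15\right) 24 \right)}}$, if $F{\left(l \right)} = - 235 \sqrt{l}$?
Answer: $\sqrt{174886 - 1410 i \sqrt{10}} \approx 418.23 - 5.331 i$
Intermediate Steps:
$\sqrt{174886 + F{\left(\left(-15\right) 24 \right)}} = \sqrt{174886 - 235 \sqrt{\left(-15\right) 24}} = \sqrt{174886 - 235 \sqrt{-360}} = \sqrt{174886 - 235 \cdot 6 i \sqrt{10}} = \sqrt{174886 - 1410 i \sqrt{10}}$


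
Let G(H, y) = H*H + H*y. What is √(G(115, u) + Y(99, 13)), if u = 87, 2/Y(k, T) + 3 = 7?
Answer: √92922/2 ≈ 152.42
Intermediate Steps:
Y(k, T) = ½ (Y(k, T) = 2/(-3 + 7) = 2/4 = 2*(¼) = ½)
G(H, y) = H² + H*y
√(G(115, u) + Y(99, 13)) = √(115*(115 + 87) + ½) = √(115*202 + ½) = √(23230 + ½) = √(46461/2) = √92922/2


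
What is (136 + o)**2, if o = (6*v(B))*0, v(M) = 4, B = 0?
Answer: 18496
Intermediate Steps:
o = 0 (o = (6*4)*0 = 24*0 = 0)
(136 + o)**2 = (136 + 0)**2 = 136**2 = 18496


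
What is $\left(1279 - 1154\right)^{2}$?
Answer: $15625$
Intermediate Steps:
$\left(1279 - 1154\right)^{2} = 125^{2} = 15625$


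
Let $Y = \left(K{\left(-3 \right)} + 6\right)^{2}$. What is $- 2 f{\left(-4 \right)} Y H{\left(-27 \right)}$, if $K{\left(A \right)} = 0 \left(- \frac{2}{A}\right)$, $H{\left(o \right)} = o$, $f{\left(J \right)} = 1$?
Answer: $1944$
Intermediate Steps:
$K{\left(A \right)} = 0$
$Y = 36$ ($Y = \left(0 + 6\right)^{2} = 6^{2} = 36$)
$- 2 f{\left(-4 \right)} Y H{\left(-27 \right)} = \left(-2\right) 1 \cdot 36 \left(-27\right) = \left(-2\right) 36 \left(-27\right) = \left(-72\right) \left(-27\right) = 1944$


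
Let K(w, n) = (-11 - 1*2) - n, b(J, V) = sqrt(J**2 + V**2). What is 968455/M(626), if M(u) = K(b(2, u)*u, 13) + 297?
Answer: 968455/271 ≈ 3573.6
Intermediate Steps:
K(w, n) = -13 - n (K(w, n) = (-11 - 2) - n = -13 - n)
M(u) = 271 (M(u) = (-13 - 1*13) + 297 = (-13 - 13) + 297 = -26 + 297 = 271)
968455/M(626) = 968455/271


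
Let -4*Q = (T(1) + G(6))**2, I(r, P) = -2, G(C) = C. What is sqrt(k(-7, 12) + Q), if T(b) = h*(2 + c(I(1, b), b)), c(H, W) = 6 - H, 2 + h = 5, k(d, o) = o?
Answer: 2*I*sqrt(78) ≈ 17.664*I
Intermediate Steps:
h = 3 (h = -2 + 5 = 3)
T(b) = 30 (T(b) = 3*(2 + (6 - 1*(-2))) = 3*(2 + (6 + 2)) = 3*(2 + 8) = 3*10 = 30)
Q = -324 (Q = -(30 + 6)**2/4 = -1/4*36**2 = -1/4*1296 = -324)
sqrt(k(-7, 12) + Q) = sqrt(12 - 324) = sqrt(-312) = 2*I*sqrt(78)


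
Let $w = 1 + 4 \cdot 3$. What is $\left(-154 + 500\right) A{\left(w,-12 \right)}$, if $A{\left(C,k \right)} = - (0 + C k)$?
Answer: $53976$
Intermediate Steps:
$w = 13$ ($w = 1 + 12 = 13$)
$A{\left(C,k \right)} = - C k$
$\left(-154 + 500\right) A{\left(w,-12 \right)} = \left(-154 + 500\right) \left(\left(-1\right) 13 \left(-12\right)\right) = 346 \cdot 156 = 53976$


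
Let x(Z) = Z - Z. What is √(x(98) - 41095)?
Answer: I*√41095 ≈ 202.72*I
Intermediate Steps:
x(Z) = 0
√(x(98) - 41095) = √(0 - 41095) = √(-41095) = I*√41095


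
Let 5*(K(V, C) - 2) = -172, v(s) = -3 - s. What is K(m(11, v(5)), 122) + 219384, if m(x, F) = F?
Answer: 1096758/5 ≈ 2.1935e+5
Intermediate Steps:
K(V, C) = -162/5 (K(V, C) = 2 + (⅕)*(-172) = 2 - 172/5 = -162/5)
K(m(11, v(5)), 122) + 219384 = -162/5 + 219384 = 1096758/5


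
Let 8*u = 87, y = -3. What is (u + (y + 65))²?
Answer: 339889/64 ≈ 5310.8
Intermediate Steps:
u = 87/8 (u = (⅛)*87 = 87/8 ≈ 10.875)
(u + (y + 65))² = (87/8 + (-3 + 65))² = (87/8 + 62)² = (583/8)² = 339889/64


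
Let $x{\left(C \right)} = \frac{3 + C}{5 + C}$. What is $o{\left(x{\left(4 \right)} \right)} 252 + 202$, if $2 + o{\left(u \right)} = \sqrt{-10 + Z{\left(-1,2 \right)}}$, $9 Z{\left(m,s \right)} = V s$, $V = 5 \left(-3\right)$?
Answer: $-302 + 168 i \sqrt{30} \approx -302.0 + 920.17 i$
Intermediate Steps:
$V = -15$
$Z{\left(m,s \right)} = - \frac{5 s}{3}$ ($Z{\left(m,s \right)} = \frac{\left(-15\right) s}{9} = - \frac{5 s}{3}$)
$x{\left(C \right)} = \frac{3 + C}{5 + C}$
$o{\left(u \right)} = -2 + \frac{2 i \sqrt{30}}{3}$ ($o{\left(u \right)} = -2 + \sqrt{-10 - \frac{10}{3}} = -2 + \sqrt{- \frac{40}{3}} = -2 + \frac{2 i \sqrt{30}}{3}$)
$o{\left(x{\left(4 \right)} \right)} 252 + 202 = \left(-2 + \frac{2 i \sqrt{30}}{3}\right) 252 + 202 = \left(-504 + 168 i \sqrt{30}\right) + 202 = -302 + 168 i \sqrt{30}$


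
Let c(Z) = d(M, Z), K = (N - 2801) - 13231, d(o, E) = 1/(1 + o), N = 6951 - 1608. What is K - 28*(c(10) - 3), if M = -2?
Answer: -10577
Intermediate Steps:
N = 5343
K = -10689 (K = (5343 - 2801) - 13231 = 2542 - 13231 = -10689)
c(Z) = -1 (c(Z) = 1/(1 - 2) = 1/(-1) = -1)
K - 28*(c(10) - 3) = -10689 - 28*(-1 - 3) = -10689 - 28*(-4) = -10689 - 1*(-112) = -10689 + 112 = -10577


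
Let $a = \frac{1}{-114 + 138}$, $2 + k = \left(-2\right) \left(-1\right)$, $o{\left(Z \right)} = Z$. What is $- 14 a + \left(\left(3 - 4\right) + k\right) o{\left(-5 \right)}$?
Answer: $\frac{53}{12} \approx 4.4167$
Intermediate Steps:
$k = 0$ ($k = -2 - -2 = -2 + 2 = 0$)
$a = \frac{1}{24} \approx 0.041667$
$- 14 a + \left(\left(3 - 4\right) + k\right) o{\left(-5 \right)} = \left(-14\right) \frac{1}{24} + \left(\left(3 - 4\right) + 0\right) \left(-5\right) = - \frac{7}{12} + \left(-1 + 0\right) \left(-5\right) = - \frac{7}{12} - -5 = - \frac{7}{12} + 5 = \frac{53}{12}$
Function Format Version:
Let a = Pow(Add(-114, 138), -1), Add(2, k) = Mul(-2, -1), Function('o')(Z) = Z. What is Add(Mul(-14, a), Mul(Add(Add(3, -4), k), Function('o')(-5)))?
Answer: Rational(53, 12) ≈ 4.4167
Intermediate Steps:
k = 0 (k = Add(-2, Mul(-2, -1)) = Add(-2, 2) = 0)
a = Rational(1, 24) (a = Pow(24, -1) = Rational(1, 24) ≈ 0.041667)
Add(Mul(-14, a), Mul(Add(Add(3, -4), k), Function('o')(-5))) = Add(Mul(-14, Rational(1, 24)), Mul(Add(Add(3, -4), 0), -5)) = Add(Rational(-7, 12), Mul(Add(-1, 0), -5)) = Add(Rational(-7, 12), Mul(-1, -5)) = Add(Rational(-7, 12), 5) = Rational(53, 12)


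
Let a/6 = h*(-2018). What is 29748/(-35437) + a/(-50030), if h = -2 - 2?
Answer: -1602288612/886456555 ≈ -1.8075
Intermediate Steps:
h = -4
a = 48432 (a = 6*(-4*(-2018)) = 6*8072 = 48432)
29748/(-35437) + a/(-50030) = 29748/(-35437) + 48432/(-50030) = 29748*(-1/35437) + 48432*(-1/50030) = -29748/35437 - 24216/25015 = -1602288612/886456555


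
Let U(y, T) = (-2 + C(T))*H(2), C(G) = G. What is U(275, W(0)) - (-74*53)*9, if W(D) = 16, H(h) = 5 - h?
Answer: 35340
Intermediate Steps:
U(y, T) = -6 + 3*T (U(y, T) = (-2 + T)*(5 - 1*2) = (-2 + T)*(5 - 2) = (-2 + T)*3 = -6 + 3*T)
U(275, W(0)) - (-74*53)*9 = (-6 + 3*16) - (-74*53)*9 = (-6 + 48) - (-3922)*9 = 42 - 1*(-35298) = 42 + 35298 = 35340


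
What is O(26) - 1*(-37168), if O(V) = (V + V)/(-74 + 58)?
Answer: 148659/4 ≈ 37165.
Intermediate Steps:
O(V) = -V/8 (O(V) = (2*V)/(-16) = (2*V)*(-1/16) = -V/8)
O(26) - 1*(-37168) = -1/8*26 - 1*(-37168) = -13/4 + 37168 = 148659/4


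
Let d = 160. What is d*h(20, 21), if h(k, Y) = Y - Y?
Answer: 0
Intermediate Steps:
h(k, Y) = 0
d*h(20, 21) = 160*0 = 0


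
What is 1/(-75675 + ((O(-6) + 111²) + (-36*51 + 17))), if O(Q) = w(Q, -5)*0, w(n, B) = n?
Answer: -1/65173 ≈ -1.5344e-5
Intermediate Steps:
O(Q) = 0 (O(Q) = Q*0 = 0)
1/(-75675 + ((O(-6) + 111²) + (-36*51 + 17))) = 1/(-75675 + ((0 + 111²) + (-36*51 + 17))) = 1/(-75675 + ((0 + 12321) + (-1836 + 17))) = 1/(-75675 + (12321 - 1819)) = 1/(-75675 + 10502) = 1/(-65173) = -1/65173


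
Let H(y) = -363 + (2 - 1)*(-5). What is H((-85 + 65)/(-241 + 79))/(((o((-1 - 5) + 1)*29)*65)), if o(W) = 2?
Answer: -184/1885 ≈ -0.097613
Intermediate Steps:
H(y) = -368 (H(y) = -363 + 1*(-5) = -363 - 5 = -368)
H((-85 + 65)/(-241 + 79))/(((o((-1 - 5) + 1)*29)*65)) = -368/((2*29)*65) = -368/(58*65) = -368/3770 = -368*1/3770 = -184/1885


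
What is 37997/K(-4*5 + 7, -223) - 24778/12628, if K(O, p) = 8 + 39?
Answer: 239330775/296758 ≈ 806.48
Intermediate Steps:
K(O, p) = 47
37997/K(-4*5 + 7, -223) - 24778/12628 = 37997/47 - 24778/12628 = 37997*(1/47) - 24778*1/12628 = 37997/47 - 12389/6314 = 239330775/296758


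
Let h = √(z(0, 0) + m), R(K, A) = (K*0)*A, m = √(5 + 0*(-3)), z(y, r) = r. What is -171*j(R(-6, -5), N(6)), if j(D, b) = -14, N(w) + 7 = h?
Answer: 2394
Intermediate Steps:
m = √5 (m = √(5 + 0) = √5 ≈ 2.2361)
R(K, A) = 0 (R(K, A) = 0*A = 0)
h = 5^(¼) (h = √(0 + √5) = √(√5) = 5^(¼) ≈ 1.4953)
N(w) = -7 + 5^(¼)
-171*j(R(-6, -5), N(6)) = -171*(-14) = 2394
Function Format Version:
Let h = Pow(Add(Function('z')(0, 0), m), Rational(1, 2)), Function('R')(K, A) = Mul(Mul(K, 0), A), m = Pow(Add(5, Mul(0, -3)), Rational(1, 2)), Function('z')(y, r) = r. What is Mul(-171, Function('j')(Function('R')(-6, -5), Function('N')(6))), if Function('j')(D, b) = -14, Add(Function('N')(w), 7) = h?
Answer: 2394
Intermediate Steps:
m = Pow(5, Rational(1, 2)) (m = Pow(Add(5, 0), Rational(1, 2)) = Pow(5, Rational(1, 2)) ≈ 2.2361)
Function('R')(K, A) = 0 (Function('R')(K, A) = Mul(0, A) = 0)
h = Pow(5, Rational(1, 4)) (h = Pow(Add(0, Pow(5, Rational(1, 2))), Rational(1, 2)) = Pow(Pow(5, Rational(1, 2)), Rational(1, 2)) = Pow(5, Rational(1, 4)) ≈ 1.4953)
Function('N')(w) = Add(-7, Pow(5, Rational(1, 4)))
Mul(-171, Function('j')(Function('R')(-6, -5), Function('N')(6))) = Mul(-171, -14) = 2394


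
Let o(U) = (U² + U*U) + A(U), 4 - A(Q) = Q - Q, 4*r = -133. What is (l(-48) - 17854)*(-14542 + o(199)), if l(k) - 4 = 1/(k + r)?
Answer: -375132288656/325 ≈ -1.1543e+9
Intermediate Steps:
r = -133/4 (r = (¼)*(-133) = -133/4 ≈ -33.250)
A(Q) = 4 (A(Q) = 4 - (Q - Q) = 4 - 1*0 = 4 + 0 = 4)
l(k) = 4 + 1/(-133/4 + k) (l(k) = 4 + 1/(k - 133/4) = 4 + 1/(-133/4 + k))
o(U) = 4 + 2*U² (o(U) = (U² + U*U) + 4 = (U² + U²) + 4 = 2*U² + 4 = 4 + 2*U²)
(l(-48) - 17854)*(-14542 + o(199)) = (16*(-33 - 48)/(-133 + 4*(-48)) - 17854)*(-14542 + (4 + 2*199²)) = (16*(-81)/(-133 - 192) - 17854)*(-14542 + (4 + 2*39601)) = (16*(-81)/(-325) - 17854)*(-14542 + (4 + 79202)) = (16*(-1/325)*(-81) - 17854)*(-14542 + 79206) = (1296/325 - 17854)*64664 = -5801254/325*64664 = -375132288656/325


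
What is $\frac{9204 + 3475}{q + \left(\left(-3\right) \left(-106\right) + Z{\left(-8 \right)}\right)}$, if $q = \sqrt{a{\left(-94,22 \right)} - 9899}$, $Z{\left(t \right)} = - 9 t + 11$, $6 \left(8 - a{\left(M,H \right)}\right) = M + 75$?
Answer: $\frac{30505674}{1024133} - \frac{12679 i \sqrt{355962}}{1024133} \approx 29.787 - 7.3864 i$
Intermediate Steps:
$a{\left(M,H \right)} = - \frac{9}{2} - \frac{M}{6}$ ($a{\left(M,H \right)} = 8 - \frac{M + 75}{6} = 8 - \frac{75 + M}{6} = 8 - \left(\frac{25}{2} + \frac{M}{6}\right) = - \frac{9}{2} - \frac{M}{6}$)
$Z{\left(t \right)} = 11 - 9 t$
$q = \frac{i \sqrt{355962}}{6}$ ($q = \sqrt{\left(- \frac{9}{2} - - \frac{47}{3}\right) - 9899} = \sqrt{\left(- \frac{9}{2} + \frac{47}{3}\right) - 9899} = \sqrt{\frac{67}{6} - 9899} = \sqrt{- \frac{59327}{6}} = \frac{i \sqrt{355962}}{6} \approx 99.438 i$)
$\frac{9204 + 3475}{q + \left(\left(-3\right) \left(-106\right) + Z{\left(-8 \right)}\right)} = \frac{9204 + 3475}{\frac{i \sqrt{355962}}{6} + \left(\left(-3\right) \left(-106\right) + \left(11 - -72\right)\right)} = \frac{12679}{\frac{i \sqrt{355962}}{6} + \left(318 + \left(11 + 72\right)\right)} = \frac{12679}{\frac{i \sqrt{355962}}{6} + \left(318 + 83\right)} = \frac{12679}{\frac{i \sqrt{355962}}{6} + 401} = \frac{12679}{401 + \frac{i \sqrt{355962}}{6}}$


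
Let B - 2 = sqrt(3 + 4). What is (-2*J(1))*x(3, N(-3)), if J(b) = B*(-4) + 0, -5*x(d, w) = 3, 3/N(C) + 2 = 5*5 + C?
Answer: -48/5 - 24*sqrt(7)/5 ≈ -22.300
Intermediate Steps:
B = 2 + sqrt(7) (B = 2 + sqrt(3 + 4) = 2 + sqrt(7) ≈ 4.6458)
N(C) = 3/(23 + C) (N(C) = 3/(-2 + (5*5 + C)) = 3/(-2 + (25 + C)) = 3/(23 + C))
x(d, w) = -3/5 (x(d, w) = -1/5*3 = -3/5)
J(b) = -8 - 4*sqrt(7) (J(b) = (2 + sqrt(7))*(-4) + 0 = (-8 - 4*sqrt(7)) + 0 = -8 - 4*sqrt(7))
(-2*J(1))*x(3, N(-3)) = -2*(-8 - 4*sqrt(7))*(-3/5) = (16 + 8*sqrt(7))*(-3/5) = -48/5 - 24*sqrt(7)/5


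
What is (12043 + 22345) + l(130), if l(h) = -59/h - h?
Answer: 4453481/130 ≈ 34258.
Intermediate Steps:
l(h) = -h - 59/h
(12043 + 22345) + l(130) = (12043 + 22345) + (-1*130 - 59/130) = 34388 + (-130 - 59*1/130) = 34388 + (-130 - 59/130) = 34388 - 16959/130 = 4453481/130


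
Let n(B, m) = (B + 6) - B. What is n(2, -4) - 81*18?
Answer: -1452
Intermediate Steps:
n(B, m) = 6 (n(B, m) = (6 + B) - B = 6)
n(2, -4) - 81*18 = 6 - 81*18 = 6 - 1458 = -1452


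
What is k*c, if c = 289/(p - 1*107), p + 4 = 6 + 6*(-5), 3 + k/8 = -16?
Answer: 43928/135 ≈ 325.39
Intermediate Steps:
k = -152 (k = -24 + 8*(-16) = -24 - 128 = -152)
p = -28 (p = -4 + (6 + 6*(-5)) = -4 + (6 - 30) = -4 - 24 = -28)
c = -289/135 (c = 289/(-28 - 1*107) = 289/(-28 - 107) = 289/(-135) = 289*(-1/135) = -289/135 ≈ -2.1407)
k*c = -152*(-289/135) = 43928/135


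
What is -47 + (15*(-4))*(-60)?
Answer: 3553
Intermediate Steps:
-47 + (15*(-4))*(-60) = -47 - 60*(-60) = -47 + 3600 = 3553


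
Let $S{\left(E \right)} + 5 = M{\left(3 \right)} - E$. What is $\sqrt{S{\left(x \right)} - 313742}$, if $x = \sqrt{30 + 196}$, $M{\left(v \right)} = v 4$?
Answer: $\sqrt{-313735 - \sqrt{226}} \approx 560.13 i$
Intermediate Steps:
$M{\left(v \right)} = 4 v$
$x = \sqrt{226} \approx 15.033$
$S{\left(E \right)} = 7 - E$ ($S{\left(E \right)} = -5 - \left(-12 + E\right) = 7 - E$)
$\sqrt{S{\left(x \right)} - 313742} = \sqrt{\left(7 - \sqrt{226}\right) - 313742} = \sqrt{-313735 - \sqrt{226}}$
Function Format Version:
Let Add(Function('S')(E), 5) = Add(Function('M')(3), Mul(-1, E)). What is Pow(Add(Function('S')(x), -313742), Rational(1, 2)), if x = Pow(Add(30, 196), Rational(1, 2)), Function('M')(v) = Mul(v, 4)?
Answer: Pow(Add(-313735, Mul(-1, Pow(226, Rational(1, 2)))), Rational(1, 2)) ≈ Mul(560.13, I)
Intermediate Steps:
Function('M')(v) = Mul(4, v)
x = Pow(226, Rational(1, 2)) ≈ 15.033
Function('S')(E) = Add(7, Mul(-1, E)) (Function('S')(E) = Add(-5, Add(Mul(4, 3), Mul(-1, E))) = Add(-5, Add(12, Mul(-1, E))) = Add(7, Mul(-1, E)))
Pow(Add(Function('S')(x), -313742), Rational(1, 2)) = Pow(Add(Add(7, Mul(-1, Pow(226, Rational(1, 2)))), -313742), Rational(1, 2)) = Pow(Add(-313735, Mul(-1, Pow(226, Rational(1, 2)))), Rational(1, 2))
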